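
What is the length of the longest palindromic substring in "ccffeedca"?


Input: "ccffeedca"
Checking substrings for palindromes:
  [0:2] "cc" (len 2) => palindrome
  [2:4] "ff" (len 2) => palindrome
  [4:6] "ee" (len 2) => palindrome
Longest palindromic substring: "cc" with length 2

2


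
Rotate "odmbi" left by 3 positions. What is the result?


Input: "odmbi", rotate left by 3
First 3 characters: "odm"
Remaining characters: "bi"
Concatenate remaining + first: "bi" + "odm" = "biodm"

biodm


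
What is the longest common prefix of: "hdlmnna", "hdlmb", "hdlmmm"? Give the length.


Words: hdlmnna, hdlmb, hdlmmm
  Position 0: all 'h' => match
  Position 1: all 'd' => match
  Position 2: all 'l' => match
  Position 3: all 'm' => match
  Position 4: ('n', 'b', 'm') => mismatch, stop
LCP = "hdlm" (length 4)

4


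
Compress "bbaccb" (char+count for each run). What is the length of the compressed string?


Input: bbaccb
Runs:
  'b' x 2 => "b2"
  'a' x 1 => "a1"
  'c' x 2 => "c2"
  'b' x 1 => "b1"
Compressed: "b2a1c2b1"
Compressed length: 8

8


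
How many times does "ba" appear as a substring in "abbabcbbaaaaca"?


Searching for "ba" in "abbabcbbaaaaca"
Scanning each position:
  Position 0: "ab" => no
  Position 1: "bb" => no
  Position 2: "ba" => MATCH
  Position 3: "ab" => no
  Position 4: "bc" => no
  Position 5: "cb" => no
  Position 6: "bb" => no
  Position 7: "ba" => MATCH
  Position 8: "aa" => no
  Position 9: "aa" => no
  Position 10: "aa" => no
  Position 11: "ac" => no
  Position 12: "ca" => no
Total occurrences: 2

2


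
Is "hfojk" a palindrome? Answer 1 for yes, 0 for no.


Input: hfojk
Reversed: kjofh
  Compare pos 0 ('h') with pos 4 ('k'): MISMATCH
  Compare pos 1 ('f') with pos 3 ('j'): MISMATCH
Result: not a palindrome

0


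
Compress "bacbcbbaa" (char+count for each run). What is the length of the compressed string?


Input: bacbcbbaa
Runs:
  'b' x 1 => "b1"
  'a' x 1 => "a1"
  'c' x 1 => "c1"
  'b' x 1 => "b1"
  'c' x 1 => "c1"
  'b' x 2 => "b2"
  'a' x 2 => "a2"
Compressed: "b1a1c1b1c1b2a2"
Compressed length: 14

14


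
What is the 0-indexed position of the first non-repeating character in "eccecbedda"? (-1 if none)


Input: eccecbedda
Character frequencies:
  'a': 1
  'b': 1
  'c': 3
  'd': 2
  'e': 3
Scanning left to right for freq == 1:
  Position 0 ('e'): freq=3, skip
  Position 1 ('c'): freq=3, skip
  Position 2 ('c'): freq=3, skip
  Position 3 ('e'): freq=3, skip
  Position 4 ('c'): freq=3, skip
  Position 5 ('b'): unique! => answer = 5

5


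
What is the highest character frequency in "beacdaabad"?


Input: beacdaabad
Character counts:
  'a': 4
  'b': 2
  'c': 1
  'd': 2
  'e': 1
Maximum frequency: 4

4


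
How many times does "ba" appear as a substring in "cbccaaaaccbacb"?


Searching for "ba" in "cbccaaaaccbacb"
Scanning each position:
  Position 0: "cb" => no
  Position 1: "bc" => no
  Position 2: "cc" => no
  Position 3: "ca" => no
  Position 4: "aa" => no
  Position 5: "aa" => no
  Position 6: "aa" => no
  Position 7: "ac" => no
  Position 8: "cc" => no
  Position 9: "cb" => no
  Position 10: "ba" => MATCH
  Position 11: "ac" => no
  Position 12: "cb" => no
Total occurrences: 1

1


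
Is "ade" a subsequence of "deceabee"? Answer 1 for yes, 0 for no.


Check if "ade" is a subsequence of "deceabee"
Greedy scan:
  Position 0 ('d'): no match needed
  Position 1 ('e'): no match needed
  Position 2 ('c'): no match needed
  Position 3 ('e'): no match needed
  Position 4 ('a'): matches sub[0] = 'a'
  Position 5 ('b'): no match needed
  Position 6 ('e'): no match needed
  Position 7 ('e'): no match needed
Only matched 1/3 characters => not a subsequence

0


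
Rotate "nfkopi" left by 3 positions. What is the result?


Input: "nfkopi", rotate left by 3
First 3 characters: "nfk"
Remaining characters: "opi"
Concatenate remaining + first: "opi" + "nfk" = "opinfk"

opinfk


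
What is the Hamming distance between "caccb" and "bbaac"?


Comparing "caccb" and "bbaac" position by position:
  Position 0: 'c' vs 'b' => differ
  Position 1: 'a' vs 'b' => differ
  Position 2: 'c' vs 'a' => differ
  Position 3: 'c' vs 'a' => differ
  Position 4: 'b' vs 'c' => differ
Total differences (Hamming distance): 5

5


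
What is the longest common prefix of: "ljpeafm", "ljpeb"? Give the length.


Words: ljpeafm, ljpeb
  Position 0: all 'l' => match
  Position 1: all 'j' => match
  Position 2: all 'p' => match
  Position 3: all 'e' => match
  Position 4: ('a', 'b') => mismatch, stop
LCP = "ljpe" (length 4)

4


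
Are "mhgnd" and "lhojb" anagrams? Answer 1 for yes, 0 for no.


Strings: "mhgnd", "lhojb"
Sorted first:  dghmn
Sorted second: bhjlo
Differ at position 0: 'd' vs 'b' => not anagrams

0


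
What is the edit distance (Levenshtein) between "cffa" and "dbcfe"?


Computing edit distance: "cffa" -> "dbcfe"
DP table:
           d    b    c    f    e
      0    1    2    3    4    5
  c   1    1    2    2    3    4
  f   2    2    2    3    2    3
  f   3    3    3    3    3    3
  a   4    4    4    4    4    4
Edit distance = dp[4][5] = 4

4


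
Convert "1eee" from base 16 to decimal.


Input: "1eee" in base 16
Positional expansion:
  Digit '1' (value 1) x 16^3 = 4096
  Digit 'e' (value 14) x 16^2 = 3584
  Digit 'e' (value 14) x 16^1 = 224
  Digit 'e' (value 14) x 16^0 = 14
Sum = 7918

7918


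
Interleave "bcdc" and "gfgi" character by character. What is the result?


Interleaving "bcdc" and "gfgi":
  Position 0: 'b' from first, 'g' from second => "bg"
  Position 1: 'c' from first, 'f' from second => "cf"
  Position 2: 'd' from first, 'g' from second => "dg"
  Position 3: 'c' from first, 'i' from second => "ci"
Result: bgcfdgci

bgcfdgci


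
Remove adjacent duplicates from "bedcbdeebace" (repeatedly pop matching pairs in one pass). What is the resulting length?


Input: bedcbdeebace
Stack-based adjacent duplicate removal:
  Read 'b': push. Stack: b
  Read 'e': push. Stack: be
  Read 'd': push. Stack: bed
  Read 'c': push. Stack: bedc
  Read 'b': push. Stack: bedcb
  Read 'd': push. Stack: bedcbd
  Read 'e': push. Stack: bedcbde
  Read 'e': matches stack top 'e' => pop. Stack: bedcbd
  Read 'b': push. Stack: bedcbdb
  Read 'a': push. Stack: bedcbdba
  Read 'c': push. Stack: bedcbdbac
  Read 'e': push. Stack: bedcbdbace
Final stack: "bedcbdbace" (length 10)

10


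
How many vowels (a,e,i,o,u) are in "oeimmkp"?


Input: oeimmkp
Checking each character:
  'o' at position 0: vowel (running total: 1)
  'e' at position 1: vowel (running total: 2)
  'i' at position 2: vowel (running total: 3)
  'm' at position 3: consonant
  'm' at position 4: consonant
  'k' at position 5: consonant
  'p' at position 6: consonant
Total vowels: 3

3


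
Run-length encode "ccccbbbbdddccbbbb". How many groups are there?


Input: ccccbbbbdddccbbbb
Scanning for consecutive runs:
  Group 1: 'c' x 4 (positions 0-3)
  Group 2: 'b' x 4 (positions 4-7)
  Group 3: 'd' x 3 (positions 8-10)
  Group 4: 'c' x 2 (positions 11-12)
  Group 5: 'b' x 4 (positions 13-16)
Total groups: 5

5


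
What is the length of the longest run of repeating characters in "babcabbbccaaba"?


Input: "babcabbbccaaba"
Scanning for longest run:
  Position 1 ('a'): new char, reset run to 1
  Position 2 ('b'): new char, reset run to 1
  Position 3 ('c'): new char, reset run to 1
  Position 4 ('a'): new char, reset run to 1
  Position 5 ('b'): new char, reset run to 1
  Position 6 ('b'): continues run of 'b', length=2
  Position 7 ('b'): continues run of 'b', length=3
  Position 8 ('c'): new char, reset run to 1
  Position 9 ('c'): continues run of 'c', length=2
  Position 10 ('a'): new char, reset run to 1
  Position 11 ('a'): continues run of 'a', length=2
  Position 12 ('b'): new char, reset run to 1
  Position 13 ('a'): new char, reset run to 1
Longest run: 'b' with length 3

3


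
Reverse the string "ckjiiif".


Input: ckjiiif
Reading characters right to left:
  Position 6: 'f'
  Position 5: 'i'
  Position 4: 'i'
  Position 3: 'i'
  Position 2: 'j'
  Position 1: 'k'
  Position 0: 'c'
Reversed: fiiijkc

fiiijkc


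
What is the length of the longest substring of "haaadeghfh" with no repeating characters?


Input: "haaadeghfh"
Sliding window (track last position of each char):
  Position 0 ('h'): window [0,0] length 1 -- new best
  Position 1 ('a'): window [0,1] length 2 -- new best
  Position 2 ('a'): repeat (last at 1), move window start to 2
  Position 2 ('a'): window [2,2] length 1
  Position 3 ('a'): repeat (last at 2), move window start to 3
  Position 3 ('a'): window [3,3] length 1
  Position 4 ('d'): window [3,4] length 2
  Position 5 ('e'): window [3,5] length 3 -- new best
  Position 6 ('g'): window [3,6] length 4 -- new best
  Position 7 ('h'): window [3,7] length 5 -- new best
  Position 8 ('f'): window [3,8] length 6 -- new best
  Position 9 ('h'): repeat (last at 7), move window start to 8
  Position 9 ('h'): window [8,9] length 2
Longest substring with no repeats: "adeghf" with length 6

6


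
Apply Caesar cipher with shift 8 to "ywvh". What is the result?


Caesar cipher: shift "ywvh" by 8
  'y' (pos 24) + 8 = pos 6 = 'g'
  'w' (pos 22) + 8 = pos 4 = 'e'
  'v' (pos 21) + 8 = pos 3 = 'd'
  'h' (pos 7) + 8 = pos 15 = 'p'
Result: gedp

gedp


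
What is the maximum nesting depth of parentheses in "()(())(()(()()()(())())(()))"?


Input: "()(())(()(()()()(())())(()))"
Tracking depth:
  Position 0 '(': depth becomes 1
  Position 1 ')': depth becomes 0
  Position 2 '(': depth becomes 1
  Position 3 '(': depth becomes 2
  Position 4 ')': depth becomes 1
  Position 5 ')': depth becomes 0
  Position 6 '(': depth becomes 1
  Position 7 '(': depth becomes 2
  Position 8 ')': depth becomes 1
  Position 9 '(': depth becomes 2
  Position 10 '(': depth becomes 3
  Position 11 ')': depth becomes 2
  Position 12 '(': depth becomes 3
  Position 13 ')': depth becomes 2
  Position 14 '(': depth becomes 3
  Position 15 ')': depth becomes 2
  Position 16 '(': depth becomes 3
  Position 17 '(': depth becomes 4
  Position 18 ')': depth becomes 3
  Position 19 ')': depth becomes 2
  Position 20 '(': depth becomes 3
  Position 21 ')': depth becomes 2
  Position 22 ')': depth becomes 1
  Position 23 '(': depth becomes 2
  Position 24 '(': depth becomes 3
  Position 25 ')': depth becomes 2
  Position 26 ')': depth becomes 1
  Position 27 ')': depth becomes 0
Maximum depth reached: 4

4


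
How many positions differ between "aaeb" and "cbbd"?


Comparing "aaeb" and "cbbd" position by position:
  Position 0: 'a' vs 'c' => DIFFER
  Position 1: 'a' vs 'b' => DIFFER
  Position 2: 'e' vs 'b' => DIFFER
  Position 3: 'b' vs 'd' => DIFFER
Positions that differ: 4

4


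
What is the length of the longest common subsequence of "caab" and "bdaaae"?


LCS of "caab" and "bdaaae"
DP table:
           b    d    a    a    a    e
      0    0    0    0    0    0    0
  c   0    0    0    0    0    0    0
  a   0    0    0    1    1    1    1
  a   0    0    0    1    2    2    2
  b   0    1    1    1    2    2    2
LCS length = dp[4][6] = 2

2


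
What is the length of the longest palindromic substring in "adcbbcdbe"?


Input: "adcbbcdbe"
Checking substrings for palindromes:
  [1:7] "dcbbcd" (len 6) => palindrome
  [2:6] "cbbc" (len 4) => palindrome
  [3:5] "bb" (len 2) => palindrome
Longest palindromic substring: "dcbbcd" with length 6

6


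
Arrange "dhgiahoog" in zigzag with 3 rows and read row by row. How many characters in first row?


Zigzag "dhgiahoog" into 3 rows:
Placing characters:
  'd' => row 0
  'h' => row 1
  'g' => row 2
  'i' => row 1
  'a' => row 0
  'h' => row 1
  'o' => row 2
  'o' => row 1
  'g' => row 0
Rows:
  Row 0: "dag"
  Row 1: "hiho"
  Row 2: "go"
First row length: 3

3


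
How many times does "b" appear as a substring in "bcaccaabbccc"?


Searching for "b" in "bcaccaabbccc"
Scanning each position:
  Position 0: "b" => MATCH
  Position 1: "c" => no
  Position 2: "a" => no
  Position 3: "c" => no
  Position 4: "c" => no
  Position 5: "a" => no
  Position 6: "a" => no
  Position 7: "b" => MATCH
  Position 8: "b" => MATCH
  Position 9: "c" => no
  Position 10: "c" => no
  Position 11: "c" => no
Total occurrences: 3

3


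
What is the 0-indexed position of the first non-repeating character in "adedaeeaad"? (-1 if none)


Input: adedaeeaad
Character frequencies:
  'a': 4
  'd': 3
  'e': 3
Scanning left to right for freq == 1:
  Position 0 ('a'): freq=4, skip
  Position 1 ('d'): freq=3, skip
  Position 2 ('e'): freq=3, skip
  Position 3 ('d'): freq=3, skip
  Position 4 ('a'): freq=4, skip
  Position 5 ('e'): freq=3, skip
  Position 6 ('e'): freq=3, skip
  Position 7 ('a'): freq=4, skip
  Position 8 ('a'): freq=4, skip
  Position 9 ('d'): freq=3, skip
  No unique character found => answer = -1

-1


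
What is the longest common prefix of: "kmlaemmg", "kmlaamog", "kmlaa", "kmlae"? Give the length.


Words: kmlaemmg, kmlaamog, kmlaa, kmlae
  Position 0: all 'k' => match
  Position 1: all 'm' => match
  Position 2: all 'l' => match
  Position 3: all 'a' => match
  Position 4: ('e', 'a', 'a', 'e') => mismatch, stop
LCP = "kmla" (length 4)

4


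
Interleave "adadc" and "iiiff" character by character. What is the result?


Interleaving "adadc" and "iiiff":
  Position 0: 'a' from first, 'i' from second => "ai"
  Position 1: 'd' from first, 'i' from second => "di"
  Position 2: 'a' from first, 'i' from second => "ai"
  Position 3: 'd' from first, 'f' from second => "df"
  Position 4: 'c' from first, 'f' from second => "cf"
Result: aidiaidfcf

aidiaidfcf


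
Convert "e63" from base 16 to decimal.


Input: "e63" in base 16
Positional expansion:
  Digit 'e' (value 14) x 16^2 = 3584
  Digit '6' (value 6) x 16^1 = 96
  Digit '3' (value 3) x 16^0 = 3
Sum = 3683

3683


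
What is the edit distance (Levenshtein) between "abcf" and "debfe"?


Computing edit distance: "abcf" -> "debfe"
DP table:
           d    e    b    f    e
      0    1    2    3    4    5
  a   1    1    2    3    4    5
  b   2    2    2    2    3    4
  c   3    3    3    3    3    4
  f   4    4    4    4    3    4
Edit distance = dp[4][5] = 4

4


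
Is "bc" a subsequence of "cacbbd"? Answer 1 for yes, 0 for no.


Check if "bc" is a subsequence of "cacbbd"
Greedy scan:
  Position 0 ('c'): no match needed
  Position 1 ('a'): no match needed
  Position 2 ('c'): no match needed
  Position 3 ('b'): matches sub[0] = 'b'
  Position 4 ('b'): no match needed
  Position 5 ('d'): no match needed
Only matched 1/2 characters => not a subsequence

0


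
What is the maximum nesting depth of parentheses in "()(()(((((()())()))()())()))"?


Input: "()(()(((((()())()))()())()))"
Tracking depth:
  Position 0 '(': depth becomes 1
  Position 1 ')': depth becomes 0
  Position 2 '(': depth becomes 1
  Position 3 '(': depth becomes 2
  Position 4 ')': depth becomes 1
  Position 5 '(': depth becomes 2
  Position 6 '(': depth becomes 3
  Position 7 '(': depth becomes 4
  Position 8 '(': depth becomes 5
  Position 9 '(': depth becomes 6
  Position 10 '(': depth becomes 7
  Position 11 ')': depth becomes 6
  Position 12 '(': depth becomes 7
  Position 13 ')': depth becomes 6
  Position 14 ')': depth becomes 5
  Position 15 '(': depth becomes 6
  Position 16 ')': depth becomes 5
  Position 17 ')': depth becomes 4
  Position 18 ')': depth becomes 3
  Position 19 '(': depth becomes 4
  Position 20 ')': depth becomes 3
  Position 21 '(': depth becomes 4
  Position 22 ')': depth becomes 3
  Position 23 ')': depth becomes 2
  Position 24 '(': depth becomes 3
  Position 25 ')': depth becomes 2
  Position 26 ')': depth becomes 1
  Position 27 ')': depth becomes 0
Maximum depth reached: 7

7


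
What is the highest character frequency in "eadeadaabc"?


Input: eadeadaabc
Character counts:
  'a': 4
  'b': 1
  'c': 1
  'd': 2
  'e': 2
Maximum frequency: 4

4


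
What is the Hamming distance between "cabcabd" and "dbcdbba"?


Comparing "cabcabd" and "dbcdbba" position by position:
  Position 0: 'c' vs 'd' => differ
  Position 1: 'a' vs 'b' => differ
  Position 2: 'b' vs 'c' => differ
  Position 3: 'c' vs 'd' => differ
  Position 4: 'a' vs 'b' => differ
  Position 5: 'b' vs 'b' => same
  Position 6: 'd' vs 'a' => differ
Total differences (Hamming distance): 6

6


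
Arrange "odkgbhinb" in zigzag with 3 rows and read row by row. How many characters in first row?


Zigzag "odkgbhinb" into 3 rows:
Placing characters:
  'o' => row 0
  'd' => row 1
  'k' => row 2
  'g' => row 1
  'b' => row 0
  'h' => row 1
  'i' => row 2
  'n' => row 1
  'b' => row 0
Rows:
  Row 0: "obb"
  Row 1: "dghn"
  Row 2: "ki"
First row length: 3

3


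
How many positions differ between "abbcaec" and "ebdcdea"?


Comparing "abbcaec" and "ebdcdea" position by position:
  Position 0: 'a' vs 'e' => DIFFER
  Position 1: 'b' vs 'b' => same
  Position 2: 'b' vs 'd' => DIFFER
  Position 3: 'c' vs 'c' => same
  Position 4: 'a' vs 'd' => DIFFER
  Position 5: 'e' vs 'e' => same
  Position 6: 'c' vs 'a' => DIFFER
Positions that differ: 4

4


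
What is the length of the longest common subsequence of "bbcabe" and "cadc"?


LCS of "bbcabe" and "cadc"
DP table:
           c    a    d    c
      0    0    0    0    0
  b   0    0    0    0    0
  b   0    0    0    0    0
  c   0    1    1    1    1
  a   0    1    2    2    2
  b   0    1    2    2    2
  e   0    1    2    2    2
LCS length = dp[6][4] = 2

2


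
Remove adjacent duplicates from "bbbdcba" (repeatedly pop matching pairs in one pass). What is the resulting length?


Input: bbbdcba
Stack-based adjacent duplicate removal:
  Read 'b': push. Stack: b
  Read 'b': matches stack top 'b' => pop. Stack: (empty)
  Read 'b': push. Stack: b
  Read 'd': push. Stack: bd
  Read 'c': push. Stack: bdc
  Read 'b': push. Stack: bdcb
  Read 'a': push. Stack: bdcba
Final stack: "bdcba" (length 5)

5


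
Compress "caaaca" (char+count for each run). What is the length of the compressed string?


Input: caaaca
Runs:
  'c' x 1 => "c1"
  'a' x 3 => "a3"
  'c' x 1 => "c1"
  'a' x 1 => "a1"
Compressed: "c1a3c1a1"
Compressed length: 8

8


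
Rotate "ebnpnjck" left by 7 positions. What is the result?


Input: "ebnpnjck", rotate left by 7
First 7 characters: "ebnpnjc"
Remaining characters: "k"
Concatenate remaining + first: "k" + "ebnpnjc" = "kebnpnjc"

kebnpnjc


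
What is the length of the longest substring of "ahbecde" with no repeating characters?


Input: "ahbecde"
Sliding window (track last position of each char):
  Position 0 ('a'): window [0,0] length 1 -- new best
  Position 1 ('h'): window [0,1] length 2 -- new best
  Position 2 ('b'): window [0,2] length 3 -- new best
  Position 3 ('e'): window [0,3] length 4 -- new best
  Position 4 ('c'): window [0,4] length 5 -- new best
  Position 5 ('d'): window [0,5] length 6 -- new best
  Position 6 ('e'): repeat (last at 3), move window start to 4
  Position 6 ('e'): window [4,6] length 3
Longest substring with no repeats: "ahbecd" with length 6

6


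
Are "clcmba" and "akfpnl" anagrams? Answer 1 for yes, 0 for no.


Strings: "clcmba", "akfpnl"
Sorted first:  abcclm
Sorted second: afklnp
Differ at position 1: 'b' vs 'f' => not anagrams

0


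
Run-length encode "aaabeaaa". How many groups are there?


Input: aaabeaaa
Scanning for consecutive runs:
  Group 1: 'a' x 3 (positions 0-2)
  Group 2: 'b' x 1 (positions 3-3)
  Group 3: 'e' x 1 (positions 4-4)
  Group 4: 'a' x 3 (positions 5-7)
Total groups: 4

4


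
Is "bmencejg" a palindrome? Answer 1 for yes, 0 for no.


Input: bmencejg
Reversed: gjecnemb
  Compare pos 0 ('b') with pos 7 ('g'): MISMATCH
  Compare pos 1 ('m') with pos 6 ('j'): MISMATCH
  Compare pos 2 ('e') with pos 5 ('e'): match
  Compare pos 3 ('n') with pos 4 ('c'): MISMATCH
Result: not a palindrome

0


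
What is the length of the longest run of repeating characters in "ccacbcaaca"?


Input: "ccacbcaaca"
Scanning for longest run:
  Position 1 ('c'): continues run of 'c', length=2
  Position 2 ('a'): new char, reset run to 1
  Position 3 ('c'): new char, reset run to 1
  Position 4 ('b'): new char, reset run to 1
  Position 5 ('c'): new char, reset run to 1
  Position 6 ('a'): new char, reset run to 1
  Position 7 ('a'): continues run of 'a', length=2
  Position 8 ('c'): new char, reset run to 1
  Position 9 ('a'): new char, reset run to 1
Longest run: 'c' with length 2

2


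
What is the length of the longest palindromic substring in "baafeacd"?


Input: "baafeacd"
Checking substrings for palindromes:
  [1:3] "aa" (len 2) => palindrome
Longest palindromic substring: "aa" with length 2

2


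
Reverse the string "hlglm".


Input: hlglm
Reading characters right to left:
  Position 4: 'm'
  Position 3: 'l'
  Position 2: 'g'
  Position 1: 'l'
  Position 0: 'h'
Reversed: mlglh

mlglh


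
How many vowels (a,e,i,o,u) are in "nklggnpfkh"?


Input: nklggnpfkh
Checking each character:
  'n' at position 0: consonant
  'k' at position 1: consonant
  'l' at position 2: consonant
  'g' at position 3: consonant
  'g' at position 4: consonant
  'n' at position 5: consonant
  'p' at position 6: consonant
  'f' at position 7: consonant
  'k' at position 8: consonant
  'h' at position 9: consonant
Total vowels: 0

0


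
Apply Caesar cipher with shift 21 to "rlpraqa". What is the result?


Caesar cipher: shift "rlpraqa" by 21
  'r' (pos 17) + 21 = pos 12 = 'm'
  'l' (pos 11) + 21 = pos 6 = 'g'
  'p' (pos 15) + 21 = pos 10 = 'k'
  'r' (pos 17) + 21 = pos 12 = 'm'
  'a' (pos 0) + 21 = pos 21 = 'v'
  'q' (pos 16) + 21 = pos 11 = 'l'
  'a' (pos 0) + 21 = pos 21 = 'v'
Result: mgkmvlv

mgkmvlv


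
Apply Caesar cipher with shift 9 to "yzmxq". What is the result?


Caesar cipher: shift "yzmxq" by 9
  'y' (pos 24) + 9 = pos 7 = 'h'
  'z' (pos 25) + 9 = pos 8 = 'i'
  'm' (pos 12) + 9 = pos 21 = 'v'
  'x' (pos 23) + 9 = pos 6 = 'g'
  'q' (pos 16) + 9 = pos 25 = 'z'
Result: hivgz

hivgz


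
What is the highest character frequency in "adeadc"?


Input: adeadc
Character counts:
  'a': 2
  'c': 1
  'd': 2
  'e': 1
Maximum frequency: 2

2


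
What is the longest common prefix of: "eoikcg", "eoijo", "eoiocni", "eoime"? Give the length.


Words: eoikcg, eoijo, eoiocni, eoime
  Position 0: all 'e' => match
  Position 1: all 'o' => match
  Position 2: all 'i' => match
  Position 3: ('k', 'j', 'o', 'm') => mismatch, stop
LCP = "eoi" (length 3)

3


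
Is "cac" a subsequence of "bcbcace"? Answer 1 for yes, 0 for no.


Check if "cac" is a subsequence of "bcbcace"
Greedy scan:
  Position 0 ('b'): no match needed
  Position 1 ('c'): matches sub[0] = 'c'
  Position 2 ('b'): no match needed
  Position 3 ('c'): no match needed
  Position 4 ('a'): matches sub[1] = 'a'
  Position 5 ('c'): matches sub[2] = 'c'
  Position 6 ('e'): no match needed
All 3 characters matched => is a subsequence

1


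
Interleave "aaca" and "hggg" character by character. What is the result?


Interleaving "aaca" and "hggg":
  Position 0: 'a' from first, 'h' from second => "ah"
  Position 1: 'a' from first, 'g' from second => "ag"
  Position 2: 'c' from first, 'g' from second => "cg"
  Position 3: 'a' from first, 'g' from second => "ag"
Result: ahagcgag

ahagcgag


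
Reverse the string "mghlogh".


Input: mghlogh
Reading characters right to left:
  Position 6: 'h'
  Position 5: 'g'
  Position 4: 'o'
  Position 3: 'l'
  Position 2: 'h'
  Position 1: 'g'
  Position 0: 'm'
Reversed: hgolhgm

hgolhgm


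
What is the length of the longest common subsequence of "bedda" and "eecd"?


LCS of "bedda" and "eecd"
DP table:
           e    e    c    d
      0    0    0    0    0
  b   0    0    0    0    0
  e   0    1    1    1    1
  d   0    1    1    1    2
  d   0    1    1    1    2
  a   0    1    1    1    2
LCS length = dp[5][4] = 2

2


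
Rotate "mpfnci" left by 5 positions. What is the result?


Input: "mpfnci", rotate left by 5
First 5 characters: "mpfnc"
Remaining characters: "i"
Concatenate remaining + first: "i" + "mpfnc" = "impfnc"

impfnc


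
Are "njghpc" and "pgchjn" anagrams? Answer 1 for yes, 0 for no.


Strings: "njghpc", "pgchjn"
Sorted first:  cghjnp
Sorted second: cghjnp
Sorted forms match => anagrams

1


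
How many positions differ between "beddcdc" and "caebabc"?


Comparing "beddcdc" and "caebabc" position by position:
  Position 0: 'b' vs 'c' => DIFFER
  Position 1: 'e' vs 'a' => DIFFER
  Position 2: 'd' vs 'e' => DIFFER
  Position 3: 'd' vs 'b' => DIFFER
  Position 4: 'c' vs 'a' => DIFFER
  Position 5: 'd' vs 'b' => DIFFER
  Position 6: 'c' vs 'c' => same
Positions that differ: 6

6


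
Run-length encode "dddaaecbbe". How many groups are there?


Input: dddaaecbbe
Scanning for consecutive runs:
  Group 1: 'd' x 3 (positions 0-2)
  Group 2: 'a' x 2 (positions 3-4)
  Group 3: 'e' x 1 (positions 5-5)
  Group 4: 'c' x 1 (positions 6-6)
  Group 5: 'b' x 2 (positions 7-8)
  Group 6: 'e' x 1 (positions 9-9)
Total groups: 6

6


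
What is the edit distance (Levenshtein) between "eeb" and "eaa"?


Computing edit distance: "eeb" -> "eaa"
DP table:
           e    a    a
      0    1    2    3
  e   1    0    1    2
  e   2    1    1    2
  b   3    2    2    2
Edit distance = dp[3][3] = 2

2


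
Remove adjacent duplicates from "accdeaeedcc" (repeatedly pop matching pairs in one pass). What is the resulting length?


Input: accdeaeedcc
Stack-based adjacent duplicate removal:
  Read 'a': push. Stack: a
  Read 'c': push. Stack: ac
  Read 'c': matches stack top 'c' => pop. Stack: a
  Read 'd': push. Stack: ad
  Read 'e': push. Stack: ade
  Read 'a': push. Stack: adea
  Read 'e': push. Stack: adeae
  Read 'e': matches stack top 'e' => pop. Stack: adea
  Read 'd': push. Stack: adead
  Read 'c': push. Stack: adeadc
  Read 'c': matches stack top 'c' => pop. Stack: adead
Final stack: "adead" (length 5)

5


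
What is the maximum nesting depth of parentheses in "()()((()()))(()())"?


Input: "()()((()()))(()())"
Tracking depth:
  Position 0 '(': depth becomes 1
  Position 1 ')': depth becomes 0
  Position 2 '(': depth becomes 1
  Position 3 ')': depth becomes 0
  Position 4 '(': depth becomes 1
  Position 5 '(': depth becomes 2
  Position 6 '(': depth becomes 3
  Position 7 ')': depth becomes 2
  Position 8 '(': depth becomes 3
  Position 9 ')': depth becomes 2
  Position 10 ')': depth becomes 1
  Position 11 ')': depth becomes 0
  Position 12 '(': depth becomes 1
  Position 13 '(': depth becomes 2
  Position 14 ')': depth becomes 1
  Position 15 '(': depth becomes 2
  Position 16 ')': depth becomes 1
  Position 17 ')': depth becomes 0
Maximum depth reached: 3

3


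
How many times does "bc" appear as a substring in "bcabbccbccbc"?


Searching for "bc" in "bcabbccbccbc"
Scanning each position:
  Position 0: "bc" => MATCH
  Position 1: "ca" => no
  Position 2: "ab" => no
  Position 3: "bb" => no
  Position 4: "bc" => MATCH
  Position 5: "cc" => no
  Position 6: "cb" => no
  Position 7: "bc" => MATCH
  Position 8: "cc" => no
  Position 9: "cb" => no
  Position 10: "bc" => MATCH
Total occurrences: 4

4


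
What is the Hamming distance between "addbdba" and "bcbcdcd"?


Comparing "addbdba" and "bcbcdcd" position by position:
  Position 0: 'a' vs 'b' => differ
  Position 1: 'd' vs 'c' => differ
  Position 2: 'd' vs 'b' => differ
  Position 3: 'b' vs 'c' => differ
  Position 4: 'd' vs 'd' => same
  Position 5: 'b' vs 'c' => differ
  Position 6: 'a' vs 'd' => differ
Total differences (Hamming distance): 6

6


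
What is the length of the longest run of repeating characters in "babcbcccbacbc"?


Input: "babcbcccbacbc"
Scanning for longest run:
  Position 1 ('a'): new char, reset run to 1
  Position 2 ('b'): new char, reset run to 1
  Position 3 ('c'): new char, reset run to 1
  Position 4 ('b'): new char, reset run to 1
  Position 5 ('c'): new char, reset run to 1
  Position 6 ('c'): continues run of 'c', length=2
  Position 7 ('c'): continues run of 'c', length=3
  Position 8 ('b'): new char, reset run to 1
  Position 9 ('a'): new char, reset run to 1
  Position 10 ('c'): new char, reset run to 1
  Position 11 ('b'): new char, reset run to 1
  Position 12 ('c'): new char, reset run to 1
Longest run: 'c' with length 3

3


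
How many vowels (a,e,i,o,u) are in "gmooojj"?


Input: gmooojj
Checking each character:
  'g' at position 0: consonant
  'm' at position 1: consonant
  'o' at position 2: vowel (running total: 1)
  'o' at position 3: vowel (running total: 2)
  'o' at position 4: vowel (running total: 3)
  'j' at position 5: consonant
  'j' at position 6: consonant
Total vowels: 3

3


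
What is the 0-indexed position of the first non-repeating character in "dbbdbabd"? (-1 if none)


Input: dbbdbabd
Character frequencies:
  'a': 1
  'b': 4
  'd': 3
Scanning left to right for freq == 1:
  Position 0 ('d'): freq=3, skip
  Position 1 ('b'): freq=4, skip
  Position 2 ('b'): freq=4, skip
  Position 3 ('d'): freq=3, skip
  Position 4 ('b'): freq=4, skip
  Position 5 ('a'): unique! => answer = 5

5


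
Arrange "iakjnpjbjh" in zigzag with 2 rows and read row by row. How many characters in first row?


Zigzag "iakjnpjbjh" into 2 rows:
Placing characters:
  'i' => row 0
  'a' => row 1
  'k' => row 0
  'j' => row 1
  'n' => row 0
  'p' => row 1
  'j' => row 0
  'b' => row 1
  'j' => row 0
  'h' => row 1
Rows:
  Row 0: "iknjj"
  Row 1: "ajpbh"
First row length: 5

5


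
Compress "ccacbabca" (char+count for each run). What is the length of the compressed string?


Input: ccacbabca
Runs:
  'c' x 2 => "c2"
  'a' x 1 => "a1"
  'c' x 1 => "c1"
  'b' x 1 => "b1"
  'a' x 1 => "a1"
  'b' x 1 => "b1"
  'c' x 1 => "c1"
  'a' x 1 => "a1"
Compressed: "c2a1c1b1a1b1c1a1"
Compressed length: 16

16


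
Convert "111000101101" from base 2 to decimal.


Input: "111000101101" in base 2
Positional expansion:
  Digit '1' (value 1) x 2^11 = 2048
  Digit '1' (value 1) x 2^10 = 1024
  Digit '1' (value 1) x 2^9 = 512
  Digit '0' (value 0) x 2^8 = 0
  Digit '0' (value 0) x 2^7 = 0
  Digit '0' (value 0) x 2^6 = 0
  Digit '1' (value 1) x 2^5 = 32
  Digit '0' (value 0) x 2^4 = 0
  Digit '1' (value 1) x 2^3 = 8
  Digit '1' (value 1) x 2^2 = 4
  Digit '0' (value 0) x 2^1 = 0
  Digit '1' (value 1) x 2^0 = 1
Sum = 3629

3629


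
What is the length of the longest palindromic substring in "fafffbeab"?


Input: "fafffbeab"
Checking substrings for palindromes:
  [0:3] "faf" (len 3) => palindrome
  [2:5] "fff" (len 3) => palindrome
  [2:4] "ff" (len 2) => palindrome
  [3:5] "ff" (len 2) => palindrome
Longest palindromic substring: "faf" with length 3

3


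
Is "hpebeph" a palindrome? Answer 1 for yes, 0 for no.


Input: hpebeph
Reversed: hpebeph
  Compare pos 0 ('h') with pos 6 ('h'): match
  Compare pos 1 ('p') with pos 5 ('p'): match
  Compare pos 2 ('e') with pos 4 ('e'): match
Result: palindrome

1


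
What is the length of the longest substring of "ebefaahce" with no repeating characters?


Input: "ebefaahce"
Sliding window (track last position of each char):
  Position 0 ('e'): window [0,0] length 1 -- new best
  Position 1 ('b'): window [0,1] length 2 -- new best
  Position 2 ('e'): repeat (last at 0), move window start to 1
  Position 2 ('e'): window [1,2] length 2
  Position 3 ('f'): window [1,3] length 3 -- new best
  Position 4 ('a'): window [1,4] length 4 -- new best
  Position 5 ('a'): repeat (last at 4), move window start to 5
  Position 5 ('a'): window [5,5] length 1
  Position 6 ('h'): window [5,6] length 2
  Position 7 ('c'): window [5,7] length 3
  Position 8 ('e'): window [5,8] length 4
Longest substring with no repeats: "befa" with length 4

4


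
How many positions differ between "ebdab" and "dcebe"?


Comparing "ebdab" and "dcebe" position by position:
  Position 0: 'e' vs 'd' => DIFFER
  Position 1: 'b' vs 'c' => DIFFER
  Position 2: 'd' vs 'e' => DIFFER
  Position 3: 'a' vs 'b' => DIFFER
  Position 4: 'b' vs 'e' => DIFFER
Positions that differ: 5

5


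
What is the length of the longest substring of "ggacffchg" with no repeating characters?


Input: "ggacffchg"
Sliding window (track last position of each char):
  Position 0 ('g'): window [0,0] length 1 -- new best
  Position 1 ('g'): repeat (last at 0), move window start to 1
  Position 1 ('g'): window [1,1] length 1
  Position 2 ('a'): window [1,2] length 2 -- new best
  Position 3 ('c'): window [1,3] length 3 -- new best
  Position 4 ('f'): window [1,4] length 4 -- new best
  Position 5 ('f'): repeat (last at 4), move window start to 5
  Position 5 ('f'): window [5,5] length 1
  Position 6 ('c'): window [5,6] length 2
  Position 7 ('h'): window [5,7] length 3
  Position 8 ('g'): window [5,8] length 4
Longest substring with no repeats: "gacf" with length 4

4


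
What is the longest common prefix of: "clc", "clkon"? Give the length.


Words: clc, clkon
  Position 0: all 'c' => match
  Position 1: all 'l' => match
  Position 2: ('c', 'k') => mismatch, stop
LCP = "cl" (length 2)

2


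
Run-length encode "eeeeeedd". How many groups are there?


Input: eeeeeedd
Scanning for consecutive runs:
  Group 1: 'e' x 6 (positions 0-5)
  Group 2: 'd' x 2 (positions 6-7)
Total groups: 2

2


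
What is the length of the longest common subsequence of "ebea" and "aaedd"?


LCS of "ebea" and "aaedd"
DP table:
           a    a    e    d    d
      0    0    0    0    0    0
  e   0    0    0    1    1    1
  b   0    0    0    1    1    1
  e   0    0    0    1    1    1
  a   0    1    1    1    1    1
LCS length = dp[4][5] = 1

1


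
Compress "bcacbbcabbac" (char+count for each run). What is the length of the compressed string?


Input: bcacbbcabbac
Runs:
  'b' x 1 => "b1"
  'c' x 1 => "c1"
  'a' x 1 => "a1"
  'c' x 1 => "c1"
  'b' x 2 => "b2"
  'c' x 1 => "c1"
  'a' x 1 => "a1"
  'b' x 2 => "b2"
  'a' x 1 => "a1"
  'c' x 1 => "c1"
Compressed: "b1c1a1c1b2c1a1b2a1c1"
Compressed length: 20

20


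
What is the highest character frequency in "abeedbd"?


Input: abeedbd
Character counts:
  'a': 1
  'b': 2
  'd': 2
  'e': 2
Maximum frequency: 2

2


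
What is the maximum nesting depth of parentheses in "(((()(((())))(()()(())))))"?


Input: "(((()(((())))(()()(())))))"
Tracking depth:
  Position 0 '(': depth becomes 1
  Position 1 '(': depth becomes 2
  Position 2 '(': depth becomes 3
  Position 3 '(': depth becomes 4
  Position 4 ')': depth becomes 3
  Position 5 '(': depth becomes 4
  Position 6 '(': depth becomes 5
  Position 7 '(': depth becomes 6
  Position 8 '(': depth becomes 7
  Position 9 ')': depth becomes 6
  Position 10 ')': depth becomes 5
  Position 11 ')': depth becomes 4
  Position 12 ')': depth becomes 3
  Position 13 '(': depth becomes 4
  Position 14 '(': depth becomes 5
  Position 15 ')': depth becomes 4
  Position 16 '(': depth becomes 5
  Position 17 ')': depth becomes 4
  Position 18 '(': depth becomes 5
  Position 19 '(': depth becomes 6
  Position 20 ')': depth becomes 5
  Position 21 ')': depth becomes 4
  Position 22 ')': depth becomes 3
  Position 23 ')': depth becomes 2
  Position 24 ')': depth becomes 1
  Position 25 ')': depth becomes 0
Maximum depth reached: 7

7


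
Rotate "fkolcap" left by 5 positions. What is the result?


Input: "fkolcap", rotate left by 5
First 5 characters: "fkolc"
Remaining characters: "ap"
Concatenate remaining + first: "ap" + "fkolc" = "apfkolc"

apfkolc


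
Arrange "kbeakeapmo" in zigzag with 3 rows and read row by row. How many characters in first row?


Zigzag "kbeakeapmo" into 3 rows:
Placing characters:
  'k' => row 0
  'b' => row 1
  'e' => row 2
  'a' => row 1
  'k' => row 0
  'e' => row 1
  'a' => row 2
  'p' => row 1
  'm' => row 0
  'o' => row 1
Rows:
  Row 0: "kkm"
  Row 1: "baepo"
  Row 2: "ea"
First row length: 3

3


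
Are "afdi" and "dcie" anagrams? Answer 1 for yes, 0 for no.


Strings: "afdi", "dcie"
Sorted first:  adfi
Sorted second: cdei
Differ at position 0: 'a' vs 'c' => not anagrams

0


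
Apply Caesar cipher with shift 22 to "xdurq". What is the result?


Caesar cipher: shift "xdurq" by 22
  'x' (pos 23) + 22 = pos 19 = 't'
  'd' (pos 3) + 22 = pos 25 = 'z'
  'u' (pos 20) + 22 = pos 16 = 'q'
  'r' (pos 17) + 22 = pos 13 = 'n'
  'q' (pos 16) + 22 = pos 12 = 'm'
Result: tzqnm

tzqnm


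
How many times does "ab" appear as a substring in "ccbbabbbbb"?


Searching for "ab" in "ccbbabbbbb"
Scanning each position:
  Position 0: "cc" => no
  Position 1: "cb" => no
  Position 2: "bb" => no
  Position 3: "ba" => no
  Position 4: "ab" => MATCH
  Position 5: "bb" => no
  Position 6: "bb" => no
  Position 7: "bb" => no
  Position 8: "bb" => no
Total occurrences: 1

1


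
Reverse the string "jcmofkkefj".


Input: jcmofkkefj
Reading characters right to left:
  Position 9: 'j'
  Position 8: 'f'
  Position 7: 'e'
  Position 6: 'k'
  Position 5: 'k'
  Position 4: 'f'
  Position 3: 'o'
  Position 2: 'm'
  Position 1: 'c'
  Position 0: 'j'
Reversed: jfekkfomcj

jfekkfomcj


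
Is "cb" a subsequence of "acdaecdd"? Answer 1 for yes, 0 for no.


Check if "cb" is a subsequence of "acdaecdd"
Greedy scan:
  Position 0 ('a'): no match needed
  Position 1 ('c'): matches sub[0] = 'c'
  Position 2 ('d'): no match needed
  Position 3 ('a'): no match needed
  Position 4 ('e'): no match needed
  Position 5 ('c'): no match needed
  Position 6 ('d'): no match needed
  Position 7 ('d'): no match needed
Only matched 1/2 characters => not a subsequence

0


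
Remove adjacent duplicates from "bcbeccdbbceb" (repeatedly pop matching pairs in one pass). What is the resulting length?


Input: bcbeccdbbceb
Stack-based adjacent duplicate removal:
  Read 'b': push. Stack: b
  Read 'c': push. Stack: bc
  Read 'b': push. Stack: bcb
  Read 'e': push. Stack: bcbe
  Read 'c': push. Stack: bcbec
  Read 'c': matches stack top 'c' => pop. Stack: bcbe
  Read 'd': push. Stack: bcbed
  Read 'b': push. Stack: bcbedb
  Read 'b': matches stack top 'b' => pop. Stack: bcbed
  Read 'c': push. Stack: bcbedc
  Read 'e': push. Stack: bcbedce
  Read 'b': push. Stack: bcbedceb
Final stack: "bcbedceb" (length 8)

8


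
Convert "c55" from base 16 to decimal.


Input: "c55" in base 16
Positional expansion:
  Digit 'c' (value 12) x 16^2 = 3072
  Digit '5' (value 5) x 16^1 = 80
  Digit '5' (value 5) x 16^0 = 5
Sum = 3157

3157


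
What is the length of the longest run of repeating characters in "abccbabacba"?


Input: "abccbabacba"
Scanning for longest run:
  Position 1 ('b'): new char, reset run to 1
  Position 2 ('c'): new char, reset run to 1
  Position 3 ('c'): continues run of 'c', length=2
  Position 4 ('b'): new char, reset run to 1
  Position 5 ('a'): new char, reset run to 1
  Position 6 ('b'): new char, reset run to 1
  Position 7 ('a'): new char, reset run to 1
  Position 8 ('c'): new char, reset run to 1
  Position 9 ('b'): new char, reset run to 1
  Position 10 ('a'): new char, reset run to 1
Longest run: 'c' with length 2

2


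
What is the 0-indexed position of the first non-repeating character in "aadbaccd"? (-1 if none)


Input: aadbaccd
Character frequencies:
  'a': 3
  'b': 1
  'c': 2
  'd': 2
Scanning left to right for freq == 1:
  Position 0 ('a'): freq=3, skip
  Position 1 ('a'): freq=3, skip
  Position 2 ('d'): freq=2, skip
  Position 3 ('b'): unique! => answer = 3

3


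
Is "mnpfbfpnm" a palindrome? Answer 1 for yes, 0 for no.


Input: mnpfbfpnm
Reversed: mnpfbfpnm
  Compare pos 0 ('m') with pos 8 ('m'): match
  Compare pos 1 ('n') with pos 7 ('n'): match
  Compare pos 2 ('p') with pos 6 ('p'): match
  Compare pos 3 ('f') with pos 5 ('f'): match
Result: palindrome

1


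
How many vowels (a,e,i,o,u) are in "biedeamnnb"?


Input: biedeamnnb
Checking each character:
  'b' at position 0: consonant
  'i' at position 1: vowel (running total: 1)
  'e' at position 2: vowel (running total: 2)
  'd' at position 3: consonant
  'e' at position 4: vowel (running total: 3)
  'a' at position 5: vowel (running total: 4)
  'm' at position 6: consonant
  'n' at position 7: consonant
  'n' at position 8: consonant
  'b' at position 9: consonant
Total vowels: 4

4
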